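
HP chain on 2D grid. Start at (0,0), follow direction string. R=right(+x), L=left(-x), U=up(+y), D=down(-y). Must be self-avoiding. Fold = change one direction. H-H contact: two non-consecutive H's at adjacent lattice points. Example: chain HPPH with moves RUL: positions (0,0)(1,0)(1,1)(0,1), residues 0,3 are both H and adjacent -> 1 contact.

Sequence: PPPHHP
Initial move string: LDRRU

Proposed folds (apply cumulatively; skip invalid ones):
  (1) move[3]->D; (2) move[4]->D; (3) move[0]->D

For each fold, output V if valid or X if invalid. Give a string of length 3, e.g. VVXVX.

Initial: LDRRU -> [(0, 0), (-1, 0), (-1, -1), (0, -1), (1, -1), (1, 0)]
Fold 1: move[3]->D => LDRDU INVALID (collision), skipped
Fold 2: move[4]->D => LDRRD VALID
Fold 3: move[0]->D => DDRRD VALID

Answer: XVV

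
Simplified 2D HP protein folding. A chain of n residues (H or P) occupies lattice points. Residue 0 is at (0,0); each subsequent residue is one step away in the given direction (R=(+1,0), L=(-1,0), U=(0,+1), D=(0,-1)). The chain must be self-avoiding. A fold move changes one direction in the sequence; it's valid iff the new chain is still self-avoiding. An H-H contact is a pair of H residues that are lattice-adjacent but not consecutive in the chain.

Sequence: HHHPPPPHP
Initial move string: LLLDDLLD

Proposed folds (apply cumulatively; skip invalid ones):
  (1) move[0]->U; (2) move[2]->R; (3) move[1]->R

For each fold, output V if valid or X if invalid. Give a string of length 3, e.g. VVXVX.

Initial: LLLDDLLD -> [(0, 0), (-1, 0), (-2, 0), (-3, 0), (-3, -1), (-3, -2), (-4, -2), (-5, -2), (-5, -3)]
Fold 1: move[0]->U => ULLDDLLD VALID
Fold 2: move[2]->R => ULRDDLLD INVALID (collision), skipped
Fold 3: move[1]->R => URLDDLLD INVALID (collision), skipped

Answer: VXX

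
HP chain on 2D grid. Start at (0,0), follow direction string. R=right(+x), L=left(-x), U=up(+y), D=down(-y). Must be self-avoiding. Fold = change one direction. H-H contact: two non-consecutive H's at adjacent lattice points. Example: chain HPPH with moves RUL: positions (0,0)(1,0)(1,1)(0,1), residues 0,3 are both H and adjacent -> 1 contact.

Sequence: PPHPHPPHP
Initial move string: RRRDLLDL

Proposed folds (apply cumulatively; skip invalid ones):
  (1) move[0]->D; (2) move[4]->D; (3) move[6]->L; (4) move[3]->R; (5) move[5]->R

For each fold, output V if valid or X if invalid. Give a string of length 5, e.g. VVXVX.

Initial: RRRDLLDL -> [(0, 0), (1, 0), (2, 0), (3, 0), (3, -1), (2, -1), (1, -1), (1, -2), (0, -2)]
Fold 1: move[0]->D => DRRDLLDL VALID
Fold 2: move[4]->D => DRRDDLDL VALID
Fold 3: move[6]->L => DRRDDLLL VALID
Fold 4: move[3]->R => DRRRDLLL VALID
Fold 5: move[5]->R => DRRRDRLL INVALID (collision), skipped

Answer: VVVVX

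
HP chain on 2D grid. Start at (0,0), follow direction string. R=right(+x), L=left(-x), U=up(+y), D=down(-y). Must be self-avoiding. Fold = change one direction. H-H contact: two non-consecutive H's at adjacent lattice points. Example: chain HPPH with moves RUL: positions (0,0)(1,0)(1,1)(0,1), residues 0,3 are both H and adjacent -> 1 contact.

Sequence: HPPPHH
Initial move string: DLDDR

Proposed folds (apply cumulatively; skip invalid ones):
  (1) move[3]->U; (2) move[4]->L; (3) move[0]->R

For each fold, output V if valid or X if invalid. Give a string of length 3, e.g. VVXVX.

Answer: XVX

Derivation:
Initial: DLDDR -> [(0, 0), (0, -1), (-1, -1), (-1, -2), (-1, -3), (0, -3)]
Fold 1: move[3]->U => DLDUR INVALID (collision), skipped
Fold 2: move[4]->L => DLDDL VALID
Fold 3: move[0]->R => RLDDL INVALID (collision), skipped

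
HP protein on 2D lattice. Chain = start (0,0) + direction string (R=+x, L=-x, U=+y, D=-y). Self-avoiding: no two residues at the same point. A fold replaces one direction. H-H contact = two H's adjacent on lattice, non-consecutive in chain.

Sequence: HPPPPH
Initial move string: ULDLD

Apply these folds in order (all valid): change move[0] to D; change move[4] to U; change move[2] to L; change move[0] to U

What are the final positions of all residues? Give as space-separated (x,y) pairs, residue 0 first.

Answer: (0,0) (0,1) (-1,1) (-2,1) (-3,1) (-3,2)

Derivation:
Initial moves: ULDLD
Fold: move[0]->D => DLDLD (positions: [(0, 0), (0, -1), (-1, -1), (-1, -2), (-2, -2), (-2, -3)])
Fold: move[4]->U => DLDLU (positions: [(0, 0), (0, -1), (-1, -1), (-1, -2), (-2, -2), (-2, -1)])
Fold: move[2]->L => DLLLU (positions: [(0, 0), (0, -1), (-1, -1), (-2, -1), (-3, -1), (-3, 0)])
Fold: move[0]->U => ULLLU (positions: [(0, 0), (0, 1), (-1, 1), (-2, 1), (-3, 1), (-3, 2)])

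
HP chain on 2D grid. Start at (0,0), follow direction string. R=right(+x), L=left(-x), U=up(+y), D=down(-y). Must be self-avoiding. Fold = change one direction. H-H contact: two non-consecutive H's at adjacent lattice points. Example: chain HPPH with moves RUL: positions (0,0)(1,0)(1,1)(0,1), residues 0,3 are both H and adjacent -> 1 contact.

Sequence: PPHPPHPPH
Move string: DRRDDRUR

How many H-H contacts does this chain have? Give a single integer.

Positions: [(0, 0), (0, -1), (1, -1), (2, -1), (2, -2), (2, -3), (3, -3), (3, -2), (4, -2)]
No H-H contacts found.

Answer: 0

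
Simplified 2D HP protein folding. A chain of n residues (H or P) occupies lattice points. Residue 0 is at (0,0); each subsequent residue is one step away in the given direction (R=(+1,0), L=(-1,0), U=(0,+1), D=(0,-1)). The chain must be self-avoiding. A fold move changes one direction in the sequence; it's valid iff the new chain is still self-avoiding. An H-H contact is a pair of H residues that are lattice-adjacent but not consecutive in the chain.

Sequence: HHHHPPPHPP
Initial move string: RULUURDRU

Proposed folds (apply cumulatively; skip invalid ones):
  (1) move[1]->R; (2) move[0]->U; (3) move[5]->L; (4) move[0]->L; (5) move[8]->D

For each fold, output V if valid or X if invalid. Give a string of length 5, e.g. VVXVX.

Initial: RULUURDRU -> [(0, 0), (1, 0), (1, 1), (0, 1), (0, 2), (0, 3), (1, 3), (1, 2), (2, 2), (2, 3)]
Fold 1: move[1]->R => RRLUURDRU INVALID (collision), skipped
Fold 2: move[0]->U => UULUURDRU VALID
Fold 3: move[5]->L => UULUULDRU INVALID (collision), skipped
Fold 4: move[0]->L => LULUURDRU VALID
Fold 5: move[8]->D => LULUURDRD VALID

Answer: XVXVV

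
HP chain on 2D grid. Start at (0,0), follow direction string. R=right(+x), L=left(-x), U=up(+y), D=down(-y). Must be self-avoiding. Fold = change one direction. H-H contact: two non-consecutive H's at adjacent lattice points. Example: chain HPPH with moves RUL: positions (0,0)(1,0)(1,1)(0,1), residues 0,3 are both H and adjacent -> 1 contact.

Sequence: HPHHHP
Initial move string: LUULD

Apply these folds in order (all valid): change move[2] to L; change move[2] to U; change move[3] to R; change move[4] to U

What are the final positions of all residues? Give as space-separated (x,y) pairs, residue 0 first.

Initial moves: LUULD
Fold: move[2]->L => LULLD (positions: [(0, 0), (-1, 0), (-1, 1), (-2, 1), (-3, 1), (-3, 0)])
Fold: move[2]->U => LUULD (positions: [(0, 0), (-1, 0), (-1, 1), (-1, 2), (-2, 2), (-2, 1)])
Fold: move[3]->R => LUURD (positions: [(0, 0), (-1, 0), (-1, 1), (-1, 2), (0, 2), (0, 1)])
Fold: move[4]->U => LUURU (positions: [(0, 0), (-1, 0), (-1, 1), (-1, 2), (0, 2), (0, 3)])

Answer: (0,0) (-1,0) (-1,1) (-1,2) (0,2) (0,3)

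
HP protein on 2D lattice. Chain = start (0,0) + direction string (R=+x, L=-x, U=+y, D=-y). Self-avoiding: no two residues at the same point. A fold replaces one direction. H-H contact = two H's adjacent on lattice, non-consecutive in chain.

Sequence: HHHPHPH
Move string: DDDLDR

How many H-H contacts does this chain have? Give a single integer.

Answer: 0

Derivation:
Positions: [(0, 0), (0, -1), (0, -2), (0, -3), (-1, -3), (-1, -4), (0, -4)]
No H-H contacts found.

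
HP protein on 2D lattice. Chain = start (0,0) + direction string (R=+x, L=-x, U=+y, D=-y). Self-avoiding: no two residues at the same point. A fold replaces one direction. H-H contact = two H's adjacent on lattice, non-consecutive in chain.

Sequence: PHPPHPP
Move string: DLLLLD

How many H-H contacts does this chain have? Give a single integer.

Answer: 0

Derivation:
Positions: [(0, 0), (0, -1), (-1, -1), (-2, -1), (-3, -1), (-4, -1), (-4, -2)]
No H-H contacts found.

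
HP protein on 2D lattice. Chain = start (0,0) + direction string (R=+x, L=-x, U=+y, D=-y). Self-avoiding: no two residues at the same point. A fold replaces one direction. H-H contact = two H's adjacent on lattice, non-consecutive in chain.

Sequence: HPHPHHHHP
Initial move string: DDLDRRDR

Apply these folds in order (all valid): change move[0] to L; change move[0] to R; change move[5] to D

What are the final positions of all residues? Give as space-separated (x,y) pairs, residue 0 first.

Initial moves: DDLDRRDR
Fold: move[0]->L => LDLDRRDR (positions: [(0, 0), (-1, 0), (-1, -1), (-2, -1), (-2, -2), (-1, -2), (0, -2), (0, -3), (1, -3)])
Fold: move[0]->R => RDLDRRDR (positions: [(0, 0), (1, 0), (1, -1), (0, -1), (0, -2), (1, -2), (2, -2), (2, -3), (3, -3)])
Fold: move[5]->D => RDLDRDDR (positions: [(0, 0), (1, 0), (1, -1), (0, -1), (0, -2), (1, -2), (1, -3), (1, -4), (2, -4)])

Answer: (0,0) (1,0) (1,-1) (0,-1) (0,-2) (1,-2) (1,-3) (1,-4) (2,-4)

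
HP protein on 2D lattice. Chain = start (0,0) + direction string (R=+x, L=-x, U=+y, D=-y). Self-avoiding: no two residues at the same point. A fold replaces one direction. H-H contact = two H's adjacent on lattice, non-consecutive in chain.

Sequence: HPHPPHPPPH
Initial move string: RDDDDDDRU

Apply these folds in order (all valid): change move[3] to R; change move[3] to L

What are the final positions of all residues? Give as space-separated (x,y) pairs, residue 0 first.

Initial moves: RDDDDDDRU
Fold: move[3]->R => RDDRDDDRU (positions: [(0, 0), (1, 0), (1, -1), (1, -2), (2, -2), (2, -3), (2, -4), (2, -5), (3, -5), (3, -4)])
Fold: move[3]->L => RDDLDDDRU (positions: [(0, 0), (1, 0), (1, -1), (1, -2), (0, -2), (0, -3), (0, -4), (0, -5), (1, -5), (1, -4)])

Answer: (0,0) (1,0) (1,-1) (1,-2) (0,-2) (0,-3) (0,-4) (0,-5) (1,-5) (1,-4)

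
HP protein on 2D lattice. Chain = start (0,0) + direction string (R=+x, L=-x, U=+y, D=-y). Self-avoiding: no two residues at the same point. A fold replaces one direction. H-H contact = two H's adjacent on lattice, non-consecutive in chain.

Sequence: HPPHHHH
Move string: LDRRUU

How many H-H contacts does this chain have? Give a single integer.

Positions: [(0, 0), (-1, 0), (-1, -1), (0, -1), (1, -1), (1, 0), (1, 1)]
H-H contact: residue 0 @(0,0) - residue 5 @(1, 0)
H-H contact: residue 0 @(0,0) - residue 3 @(0, -1)

Answer: 2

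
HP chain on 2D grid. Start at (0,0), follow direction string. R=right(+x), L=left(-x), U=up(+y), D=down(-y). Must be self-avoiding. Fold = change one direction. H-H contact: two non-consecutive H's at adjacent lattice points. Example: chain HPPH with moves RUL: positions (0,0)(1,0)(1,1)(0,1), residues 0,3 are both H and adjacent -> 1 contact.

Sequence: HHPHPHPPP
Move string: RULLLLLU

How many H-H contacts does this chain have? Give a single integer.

Answer: 1

Derivation:
Positions: [(0, 0), (1, 0), (1, 1), (0, 1), (-1, 1), (-2, 1), (-3, 1), (-4, 1), (-4, 2)]
H-H contact: residue 0 @(0,0) - residue 3 @(0, 1)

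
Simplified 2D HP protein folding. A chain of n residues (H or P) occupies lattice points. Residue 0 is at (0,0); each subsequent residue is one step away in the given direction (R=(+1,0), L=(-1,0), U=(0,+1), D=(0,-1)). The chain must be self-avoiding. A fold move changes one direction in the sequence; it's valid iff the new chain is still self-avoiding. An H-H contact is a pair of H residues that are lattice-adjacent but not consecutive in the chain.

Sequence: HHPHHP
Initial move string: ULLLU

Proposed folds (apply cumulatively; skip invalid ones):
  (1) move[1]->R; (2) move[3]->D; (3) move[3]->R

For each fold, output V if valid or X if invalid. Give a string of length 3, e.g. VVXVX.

Answer: XXX

Derivation:
Initial: ULLLU -> [(0, 0), (0, 1), (-1, 1), (-2, 1), (-3, 1), (-3, 2)]
Fold 1: move[1]->R => URLLU INVALID (collision), skipped
Fold 2: move[3]->D => ULLDU INVALID (collision), skipped
Fold 3: move[3]->R => ULLRU INVALID (collision), skipped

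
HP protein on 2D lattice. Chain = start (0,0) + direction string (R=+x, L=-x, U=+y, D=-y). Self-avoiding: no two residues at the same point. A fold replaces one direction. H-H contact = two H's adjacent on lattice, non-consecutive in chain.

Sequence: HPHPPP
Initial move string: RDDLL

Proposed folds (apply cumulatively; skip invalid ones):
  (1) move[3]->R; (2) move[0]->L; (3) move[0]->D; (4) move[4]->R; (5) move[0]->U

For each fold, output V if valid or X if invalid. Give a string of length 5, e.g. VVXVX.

Initial: RDDLL -> [(0, 0), (1, 0), (1, -1), (1, -2), (0, -2), (-1, -2)]
Fold 1: move[3]->R => RDDRL INVALID (collision), skipped
Fold 2: move[0]->L => LDDLL VALID
Fold 3: move[0]->D => DDDLL VALID
Fold 4: move[4]->R => DDDLR INVALID (collision), skipped
Fold 5: move[0]->U => UDDLL INVALID (collision), skipped

Answer: XVVXX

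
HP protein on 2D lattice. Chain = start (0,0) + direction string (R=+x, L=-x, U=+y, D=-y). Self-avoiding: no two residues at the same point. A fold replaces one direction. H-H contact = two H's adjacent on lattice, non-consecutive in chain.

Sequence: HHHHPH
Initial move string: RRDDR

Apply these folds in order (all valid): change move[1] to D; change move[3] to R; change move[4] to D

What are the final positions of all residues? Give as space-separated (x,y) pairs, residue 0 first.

Answer: (0,0) (1,0) (1,-1) (1,-2) (2,-2) (2,-3)

Derivation:
Initial moves: RRDDR
Fold: move[1]->D => RDDDR (positions: [(0, 0), (1, 0), (1, -1), (1, -2), (1, -3), (2, -3)])
Fold: move[3]->R => RDDRR (positions: [(0, 0), (1, 0), (1, -1), (1, -2), (2, -2), (3, -2)])
Fold: move[4]->D => RDDRD (positions: [(0, 0), (1, 0), (1, -1), (1, -2), (2, -2), (2, -3)])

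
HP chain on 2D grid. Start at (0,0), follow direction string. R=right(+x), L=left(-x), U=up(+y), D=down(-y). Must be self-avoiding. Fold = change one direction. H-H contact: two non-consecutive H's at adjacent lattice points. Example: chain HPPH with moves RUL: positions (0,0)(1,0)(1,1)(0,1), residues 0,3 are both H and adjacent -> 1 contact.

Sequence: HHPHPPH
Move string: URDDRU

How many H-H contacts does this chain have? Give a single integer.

Answer: 2

Derivation:
Positions: [(0, 0), (0, 1), (1, 1), (1, 0), (1, -1), (2, -1), (2, 0)]
H-H contact: residue 0 @(0,0) - residue 3 @(1, 0)
H-H contact: residue 3 @(1,0) - residue 6 @(2, 0)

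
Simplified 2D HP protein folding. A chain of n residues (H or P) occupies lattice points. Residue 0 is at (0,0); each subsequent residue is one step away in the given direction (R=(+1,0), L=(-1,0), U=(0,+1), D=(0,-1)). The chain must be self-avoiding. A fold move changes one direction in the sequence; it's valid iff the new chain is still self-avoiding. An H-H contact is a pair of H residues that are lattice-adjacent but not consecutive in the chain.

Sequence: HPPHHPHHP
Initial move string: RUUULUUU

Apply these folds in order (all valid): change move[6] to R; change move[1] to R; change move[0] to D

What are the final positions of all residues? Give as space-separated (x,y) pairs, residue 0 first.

Answer: (0,0) (0,-1) (1,-1) (1,0) (1,1) (0,1) (0,2) (1,2) (1,3)

Derivation:
Initial moves: RUUULUUU
Fold: move[6]->R => RUUULURU (positions: [(0, 0), (1, 0), (1, 1), (1, 2), (1, 3), (0, 3), (0, 4), (1, 4), (1, 5)])
Fold: move[1]->R => RRUULURU (positions: [(0, 0), (1, 0), (2, 0), (2, 1), (2, 2), (1, 2), (1, 3), (2, 3), (2, 4)])
Fold: move[0]->D => DRUULURU (positions: [(0, 0), (0, -1), (1, -1), (1, 0), (1, 1), (0, 1), (0, 2), (1, 2), (1, 3)])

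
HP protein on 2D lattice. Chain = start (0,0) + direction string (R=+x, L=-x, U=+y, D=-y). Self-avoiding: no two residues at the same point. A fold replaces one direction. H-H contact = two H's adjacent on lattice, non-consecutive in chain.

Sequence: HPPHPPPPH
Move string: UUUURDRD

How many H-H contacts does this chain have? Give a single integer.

Answer: 0

Derivation:
Positions: [(0, 0), (0, 1), (0, 2), (0, 3), (0, 4), (1, 4), (1, 3), (2, 3), (2, 2)]
No H-H contacts found.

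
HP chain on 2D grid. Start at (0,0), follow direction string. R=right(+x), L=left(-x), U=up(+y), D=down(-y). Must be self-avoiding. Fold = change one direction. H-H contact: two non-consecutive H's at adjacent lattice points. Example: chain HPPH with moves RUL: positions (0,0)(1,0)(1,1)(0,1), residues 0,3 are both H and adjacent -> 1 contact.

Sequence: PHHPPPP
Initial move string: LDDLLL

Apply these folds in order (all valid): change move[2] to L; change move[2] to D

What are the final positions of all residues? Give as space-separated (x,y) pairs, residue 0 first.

Answer: (0,0) (-1,0) (-1,-1) (-1,-2) (-2,-2) (-3,-2) (-4,-2)

Derivation:
Initial moves: LDDLLL
Fold: move[2]->L => LDLLLL (positions: [(0, 0), (-1, 0), (-1, -1), (-2, -1), (-3, -1), (-4, -1), (-5, -1)])
Fold: move[2]->D => LDDLLL (positions: [(0, 0), (-1, 0), (-1, -1), (-1, -2), (-2, -2), (-3, -2), (-4, -2)])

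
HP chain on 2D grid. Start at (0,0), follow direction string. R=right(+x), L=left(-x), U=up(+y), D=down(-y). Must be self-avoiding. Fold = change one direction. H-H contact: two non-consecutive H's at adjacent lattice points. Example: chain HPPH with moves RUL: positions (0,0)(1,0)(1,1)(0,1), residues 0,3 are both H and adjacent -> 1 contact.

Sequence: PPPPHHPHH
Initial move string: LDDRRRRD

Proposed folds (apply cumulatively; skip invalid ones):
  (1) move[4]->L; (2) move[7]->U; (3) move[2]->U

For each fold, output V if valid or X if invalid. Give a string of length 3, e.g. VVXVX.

Initial: LDDRRRRD -> [(0, 0), (-1, 0), (-1, -1), (-1, -2), (0, -2), (1, -2), (2, -2), (3, -2), (3, -3)]
Fold 1: move[4]->L => LDDRLRRD INVALID (collision), skipped
Fold 2: move[7]->U => LDDRRRRU VALID
Fold 3: move[2]->U => LDURRRRU INVALID (collision), skipped

Answer: XVX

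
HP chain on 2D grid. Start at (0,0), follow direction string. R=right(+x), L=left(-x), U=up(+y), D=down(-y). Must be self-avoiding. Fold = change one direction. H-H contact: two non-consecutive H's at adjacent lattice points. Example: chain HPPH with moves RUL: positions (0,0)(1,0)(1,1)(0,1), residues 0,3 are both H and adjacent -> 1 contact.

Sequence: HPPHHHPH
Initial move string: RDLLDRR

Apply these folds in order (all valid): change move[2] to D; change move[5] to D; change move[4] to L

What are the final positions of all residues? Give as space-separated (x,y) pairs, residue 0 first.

Answer: (0,0) (1,0) (1,-1) (1,-2) (0,-2) (-1,-2) (-1,-3) (0,-3)

Derivation:
Initial moves: RDLLDRR
Fold: move[2]->D => RDDLDRR (positions: [(0, 0), (1, 0), (1, -1), (1, -2), (0, -2), (0, -3), (1, -3), (2, -3)])
Fold: move[5]->D => RDDLDDR (positions: [(0, 0), (1, 0), (1, -1), (1, -2), (0, -2), (0, -3), (0, -4), (1, -4)])
Fold: move[4]->L => RDDLLDR (positions: [(0, 0), (1, 0), (1, -1), (1, -2), (0, -2), (-1, -2), (-1, -3), (0, -3)])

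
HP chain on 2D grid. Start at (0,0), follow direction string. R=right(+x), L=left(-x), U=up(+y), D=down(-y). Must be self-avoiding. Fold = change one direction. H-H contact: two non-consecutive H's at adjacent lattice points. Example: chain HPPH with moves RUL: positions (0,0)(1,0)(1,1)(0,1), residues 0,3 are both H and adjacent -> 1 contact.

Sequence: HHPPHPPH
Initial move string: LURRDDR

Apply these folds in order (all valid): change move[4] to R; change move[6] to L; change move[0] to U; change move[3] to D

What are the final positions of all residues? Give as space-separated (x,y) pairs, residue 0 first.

Answer: (0,0) (0,1) (0,2) (1,2) (1,1) (2,1) (2,0) (1,0)

Derivation:
Initial moves: LURRDDR
Fold: move[4]->R => LURRRDR (positions: [(0, 0), (-1, 0), (-1, 1), (0, 1), (1, 1), (2, 1), (2, 0), (3, 0)])
Fold: move[6]->L => LURRRDL (positions: [(0, 0), (-1, 0), (-1, 1), (0, 1), (1, 1), (2, 1), (2, 0), (1, 0)])
Fold: move[0]->U => UURRRDL (positions: [(0, 0), (0, 1), (0, 2), (1, 2), (2, 2), (3, 2), (3, 1), (2, 1)])
Fold: move[3]->D => UURDRDL (positions: [(0, 0), (0, 1), (0, 2), (1, 2), (1, 1), (2, 1), (2, 0), (1, 0)])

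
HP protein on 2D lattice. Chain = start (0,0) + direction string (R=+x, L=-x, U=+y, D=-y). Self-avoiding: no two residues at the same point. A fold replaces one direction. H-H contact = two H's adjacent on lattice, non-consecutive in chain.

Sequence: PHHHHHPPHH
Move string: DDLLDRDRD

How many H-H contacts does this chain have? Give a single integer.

Answer: 0

Derivation:
Positions: [(0, 0), (0, -1), (0, -2), (-1, -2), (-2, -2), (-2, -3), (-1, -3), (-1, -4), (0, -4), (0, -5)]
No H-H contacts found.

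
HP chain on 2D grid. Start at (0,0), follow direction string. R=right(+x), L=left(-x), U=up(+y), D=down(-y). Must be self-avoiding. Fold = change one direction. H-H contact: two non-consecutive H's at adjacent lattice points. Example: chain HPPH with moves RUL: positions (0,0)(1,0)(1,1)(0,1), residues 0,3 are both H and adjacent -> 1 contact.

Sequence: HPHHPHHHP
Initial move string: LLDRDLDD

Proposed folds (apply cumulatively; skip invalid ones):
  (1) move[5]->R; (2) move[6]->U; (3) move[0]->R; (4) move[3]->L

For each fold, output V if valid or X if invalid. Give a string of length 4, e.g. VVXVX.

Initial: LLDRDLDD -> [(0, 0), (-1, 0), (-2, 0), (-2, -1), (-1, -1), (-1, -2), (-2, -2), (-2, -3), (-2, -4)]
Fold 1: move[5]->R => LLDRDRDD VALID
Fold 2: move[6]->U => LLDRDRUD INVALID (collision), skipped
Fold 3: move[0]->R => RLDRDRDD INVALID (collision), skipped
Fold 4: move[3]->L => LLDLDRDD VALID

Answer: VXXV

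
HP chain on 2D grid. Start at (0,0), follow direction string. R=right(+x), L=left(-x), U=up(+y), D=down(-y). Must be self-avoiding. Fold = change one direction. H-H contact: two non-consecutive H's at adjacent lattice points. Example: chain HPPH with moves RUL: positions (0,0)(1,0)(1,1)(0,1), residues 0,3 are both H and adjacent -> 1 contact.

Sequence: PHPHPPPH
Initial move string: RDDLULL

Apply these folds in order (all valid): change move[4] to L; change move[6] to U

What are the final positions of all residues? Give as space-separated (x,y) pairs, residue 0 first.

Answer: (0,0) (1,0) (1,-1) (1,-2) (0,-2) (-1,-2) (-2,-2) (-2,-1)

Derivation:
Initial moves: RDDLULL
Fold: move[4]->L => RDDLLLL (positions: [(0, 0), (1, 0), (1, -1), (1, -2), (0, -2), (-1, -2), (-2, -2), (-3, -2)])
Fold: move[6]->U => RDDLLLU (positions: [(0, 0), (1, 0), (1, -1), (1, -2), (0, -2), (-1, -2), (-2, -2), (-2, -1)])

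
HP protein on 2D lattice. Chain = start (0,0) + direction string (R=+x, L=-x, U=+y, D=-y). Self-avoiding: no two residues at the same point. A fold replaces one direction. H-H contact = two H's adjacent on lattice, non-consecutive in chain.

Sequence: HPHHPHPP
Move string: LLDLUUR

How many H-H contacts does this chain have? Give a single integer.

Answer: 1

Derivation:
Positions: [(0, 0), (-1, 0), (-2, 0), (-2, -1), (-3, -1), (-3, 0), (-3, 1), (-2, 1)]
H-H contact: residue 2 @(-2,0) - residue 5 @(-3, 0)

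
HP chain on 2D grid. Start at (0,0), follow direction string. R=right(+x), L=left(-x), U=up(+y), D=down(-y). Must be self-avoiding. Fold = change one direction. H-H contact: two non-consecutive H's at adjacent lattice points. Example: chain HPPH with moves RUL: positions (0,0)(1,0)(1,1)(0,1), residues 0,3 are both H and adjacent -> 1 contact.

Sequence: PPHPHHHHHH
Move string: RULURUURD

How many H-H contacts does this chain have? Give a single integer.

Answer: 2

Derivation:
Positions: [(0, 0), (1, 0), (1, 1), (0, 1), (0, 2), (1, 2), (1, 3), (1, 4), (2, 4), (2, 3)]
H-H contact: residue 2 @(1,1) - residue 5 @(1, 2)
H-H contact: residue 6 @(1,3) - residue 9 @(2, 3)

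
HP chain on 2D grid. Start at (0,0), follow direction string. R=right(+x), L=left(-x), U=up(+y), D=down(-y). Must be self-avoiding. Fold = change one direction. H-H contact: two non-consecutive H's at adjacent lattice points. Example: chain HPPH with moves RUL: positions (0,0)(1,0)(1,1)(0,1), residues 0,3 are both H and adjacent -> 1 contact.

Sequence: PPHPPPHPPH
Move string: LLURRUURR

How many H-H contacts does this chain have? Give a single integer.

Positions: [(0, 0), (-1, 0), (-2, 0), (-2, 1), (-1, 1), (0, 1), (0, 2), (0, 3), (1, 3), (2, 3)]
No H-H contacts found.

Answer: 0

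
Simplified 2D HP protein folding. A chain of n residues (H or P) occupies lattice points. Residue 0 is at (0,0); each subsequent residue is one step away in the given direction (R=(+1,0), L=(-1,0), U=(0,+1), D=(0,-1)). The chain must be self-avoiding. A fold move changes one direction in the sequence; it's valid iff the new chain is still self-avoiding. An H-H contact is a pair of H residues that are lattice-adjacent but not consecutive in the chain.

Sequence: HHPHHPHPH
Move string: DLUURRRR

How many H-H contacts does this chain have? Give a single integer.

Answer: 1

Derivation:
Positions: [(0, 0), (0, -1), (-1, -1), (-1, 0), (-1, 1), (0, 1), (1, 1), (2, 1), (3, 1)]
H-H contact: residue 0 @(0,0) - residue 3 @(-1, 0)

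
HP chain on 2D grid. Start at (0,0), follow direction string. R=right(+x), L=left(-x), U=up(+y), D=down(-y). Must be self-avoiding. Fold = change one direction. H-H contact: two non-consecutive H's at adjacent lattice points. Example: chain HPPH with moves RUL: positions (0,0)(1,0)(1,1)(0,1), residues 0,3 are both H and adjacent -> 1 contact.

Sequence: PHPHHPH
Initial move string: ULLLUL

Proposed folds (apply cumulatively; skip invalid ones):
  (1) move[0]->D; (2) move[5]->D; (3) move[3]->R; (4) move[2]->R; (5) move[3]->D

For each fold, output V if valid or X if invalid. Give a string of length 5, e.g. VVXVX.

Initial: ULLLUL -> [(0, 0), (0, 1), (-1, 1), (-2, 1), (-3, 1), (-3, 2), (-4, 2)]
Fold 1: move[0]->D => DLLLUL VALID
Fold 2: move[5]->D => DLLLUD INVALID (collision), skipped
Fold 3: move[3]->R => DLLRUL INVALID (collision), skipped
Fold 4: move[2]->R => DLRLUL INVALID (collision), skipped
Fold 5: move[3]->D => DLLDUL INVALID (collision), skipped

Answer: VXXXX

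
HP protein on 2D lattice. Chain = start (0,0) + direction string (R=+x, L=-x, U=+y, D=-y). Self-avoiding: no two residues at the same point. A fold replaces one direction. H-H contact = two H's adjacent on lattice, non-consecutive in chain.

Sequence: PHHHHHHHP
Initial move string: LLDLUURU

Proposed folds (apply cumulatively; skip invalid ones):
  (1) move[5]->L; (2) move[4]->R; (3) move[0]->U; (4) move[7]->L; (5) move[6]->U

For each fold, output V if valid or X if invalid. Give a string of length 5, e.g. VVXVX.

Answer: XXVXV

Derivation:
Initial: LLDLUURU -> [(0, 0), (-1, 0), (-2, 0), (-2, -1), (-3, -1), (-3, 0), (-3, 1), (-2, 1), (-2, 2)]
Fold 1: move[5]->L => LLDLULRU INVALID (collision), skipped
Fold 2: move[4]->R => LLDLRURU INVALID (collision), skipped
Fold 3: move[0]->U => ULDLUURU VALID
Fold 4: move[7]->L => ULDLUURL INVALID (collision), skipped
Fold 5: move[6]->U => ULDLUUUU VALID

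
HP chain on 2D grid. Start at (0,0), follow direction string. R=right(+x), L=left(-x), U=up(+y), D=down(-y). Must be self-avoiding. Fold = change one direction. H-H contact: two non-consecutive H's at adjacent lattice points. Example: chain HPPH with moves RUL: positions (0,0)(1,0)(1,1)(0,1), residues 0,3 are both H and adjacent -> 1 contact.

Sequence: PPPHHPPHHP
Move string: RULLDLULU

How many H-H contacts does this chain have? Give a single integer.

Answer: 1

Derivation:
Positions: [(0, 0), (1, 0), (1, 1), (0, 1), (-1, 1), (-1, 0), (-2, 0), (-2, 1), (-3, 1), (-3, 2)]
H-H contact: residue 4 @(-1,1) - residue 7 @(-2, 1)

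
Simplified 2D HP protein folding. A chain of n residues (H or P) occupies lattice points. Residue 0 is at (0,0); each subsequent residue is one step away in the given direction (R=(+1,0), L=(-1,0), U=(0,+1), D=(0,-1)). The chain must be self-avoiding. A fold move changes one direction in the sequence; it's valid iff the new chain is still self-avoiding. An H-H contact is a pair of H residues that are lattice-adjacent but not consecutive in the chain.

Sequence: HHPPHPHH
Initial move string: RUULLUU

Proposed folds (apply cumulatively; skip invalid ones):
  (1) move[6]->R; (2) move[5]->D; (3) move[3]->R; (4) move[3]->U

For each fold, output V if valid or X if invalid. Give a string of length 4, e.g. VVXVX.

Answer: VVXX

Derivation:
Initial: RUULLUU -> [(0, 0), (1, 0), (1, 1), (1, 2), (0, 2), (-1, 2), (-1, 3), (-1, 4)]
Fold 1: move[6]->R => RUULLUR VALID
Fold 2: move[5]->D => RUULLDR VALID
Fold 3: move[3]->R => RUURLDR INVALID (collision), skipped
Fold 4: move[3]->U => RUUULDR INVALID (collision), skipped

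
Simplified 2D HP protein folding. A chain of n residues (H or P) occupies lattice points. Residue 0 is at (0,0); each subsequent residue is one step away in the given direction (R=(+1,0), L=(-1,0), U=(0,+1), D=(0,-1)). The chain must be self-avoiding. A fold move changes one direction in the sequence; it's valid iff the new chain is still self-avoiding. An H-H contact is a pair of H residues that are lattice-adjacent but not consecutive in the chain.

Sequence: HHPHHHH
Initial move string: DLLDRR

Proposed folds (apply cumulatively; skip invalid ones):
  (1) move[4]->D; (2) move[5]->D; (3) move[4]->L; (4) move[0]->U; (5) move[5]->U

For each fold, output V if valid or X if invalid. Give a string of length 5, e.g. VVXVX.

Initial: DLLDRR -> [(0, 0), (0, -1), (-1, -1), (-2, -1), (-2, -2), (-1, -2), (0, -2)]
Fold 1: move[4]->D => DLLDDR VALID
Fold 2: move[5]->D => DLLDDD VALID
Fold 3: move[4]->L => DLLDLD VALID
Fold 4: move[0]->U => ULLDLD VALID
Fold 5: move[5]->U => ULLDLU VALID

Answer: VVVVV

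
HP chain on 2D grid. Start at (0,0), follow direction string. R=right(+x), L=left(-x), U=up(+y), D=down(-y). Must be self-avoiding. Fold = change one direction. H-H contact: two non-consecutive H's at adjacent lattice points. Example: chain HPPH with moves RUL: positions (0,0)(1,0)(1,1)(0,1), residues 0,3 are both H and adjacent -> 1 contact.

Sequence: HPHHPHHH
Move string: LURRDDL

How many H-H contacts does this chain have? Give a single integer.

Answer: 3

Derivation:
Positions: [(0, 0), (-1, 0), (-1, 1), (0, 1), (1, 1), (1, 0), (1, -1), (0, -1)]
H-H contact: residue 0 @(0,0) - residue 5 @(1, 0)
H-H contact: residue 0 @(0,0) - residue 3 @(0, 1)
H-H contact: residue 0 @(0,0) - residue 7 @(0, -1)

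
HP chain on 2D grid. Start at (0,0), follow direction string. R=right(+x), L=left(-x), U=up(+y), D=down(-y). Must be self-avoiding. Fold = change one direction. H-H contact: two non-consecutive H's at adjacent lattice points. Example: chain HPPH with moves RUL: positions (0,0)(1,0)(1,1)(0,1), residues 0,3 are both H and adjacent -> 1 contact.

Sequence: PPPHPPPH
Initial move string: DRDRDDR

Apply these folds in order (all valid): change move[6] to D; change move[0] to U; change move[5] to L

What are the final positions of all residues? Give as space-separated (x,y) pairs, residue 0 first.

Answer: (0,0) (0,1) (1,1) (1,0) (2,0) (2,-1) (1,-1) (1,-2)

Derivation:
Initial moves: DRDRDDR
Fold: move[6]->D => DRDRDDD (positions: [(0, 0), (0, -1), (1, -1), (1, -2), (2, -2), (2, -3), (2, -4), (2, -5)])
Fold: move[0]->U => URDRDDD (positions: [(0, 0), (0, 1), (1, 1), (1, 0), (2, 0), (2, -1), (2, -2), (2, -3)])
Fold: move[5]->L => URDRDLD (positions: [(0, 0), (0, 1), (1, 1), (1, 0), (2, 0), (2, -1), (1, -1), (1, -2)])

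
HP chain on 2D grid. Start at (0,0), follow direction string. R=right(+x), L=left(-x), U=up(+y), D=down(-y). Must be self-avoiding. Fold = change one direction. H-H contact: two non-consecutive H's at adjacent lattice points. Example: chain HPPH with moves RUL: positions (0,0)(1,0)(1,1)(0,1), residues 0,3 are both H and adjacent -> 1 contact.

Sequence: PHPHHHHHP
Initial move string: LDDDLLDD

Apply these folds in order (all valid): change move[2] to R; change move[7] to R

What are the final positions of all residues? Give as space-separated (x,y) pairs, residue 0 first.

Initial moves: LDDDLLDD
Fold: move[2]->R => LDRDLLDD (positions: [(0, 0), (-1, 0), (-1, -1), (0, -1), (0, -2), (-1, -2), (-2, -2), (-2, -3), (-2, -4)])
Fold: move[7]->R => LDRDLLDR (positions: [(0, 0), (-1, 0), (-1, -1), (0, -1), (0, -2), (-1, -2), (-2, -2), (-2, -3), (-1, -3)])

Answer: (0,0) (-1,0) (-1,-1) (0,-1) (0,-2) (-1,-2) (-2,-2) (-2,-3) (-1,-3)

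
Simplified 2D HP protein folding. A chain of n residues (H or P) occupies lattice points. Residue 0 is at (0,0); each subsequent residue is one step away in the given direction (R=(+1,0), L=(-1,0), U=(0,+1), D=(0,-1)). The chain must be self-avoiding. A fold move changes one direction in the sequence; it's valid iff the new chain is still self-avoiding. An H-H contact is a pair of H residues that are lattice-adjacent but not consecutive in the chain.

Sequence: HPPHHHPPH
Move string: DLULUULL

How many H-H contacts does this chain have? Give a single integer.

Answer: 1

Derivation:
Positions: [(0, 0), (0, -1), (-1, -1), (-1, 0), (-2, 0), (-2, 1), (-2, 2), (-3, 2), (-4, 2)]
H-H contact: residue 0 @(0,0) - residue 3 @(-1, 0)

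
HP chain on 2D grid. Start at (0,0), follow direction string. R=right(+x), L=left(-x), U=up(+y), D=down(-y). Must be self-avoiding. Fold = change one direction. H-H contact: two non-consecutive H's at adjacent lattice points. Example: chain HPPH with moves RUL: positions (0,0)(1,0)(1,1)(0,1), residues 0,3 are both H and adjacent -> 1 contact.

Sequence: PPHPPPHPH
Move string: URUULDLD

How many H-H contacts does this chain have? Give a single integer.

Answer: 0

Derivation:
Positions: [(0, 0), (0, 1), (1, 1), (1, 2), (1, 3), (0, 3), (0, 2), (-1, 2), (-1, 1)]
No H-H contacts found.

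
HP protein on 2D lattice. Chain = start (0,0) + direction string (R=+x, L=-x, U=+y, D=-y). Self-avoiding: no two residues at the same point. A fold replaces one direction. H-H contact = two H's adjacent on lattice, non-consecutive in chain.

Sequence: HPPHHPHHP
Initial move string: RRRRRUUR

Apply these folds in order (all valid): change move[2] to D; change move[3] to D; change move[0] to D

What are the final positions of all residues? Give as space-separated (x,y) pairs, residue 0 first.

Answer: (0,0) (0,-1) (1,-1) (1,-2) (1,-3) (2,-3) (2,-2) (2,-1) (3,-1)

Derivation:
Initial moves: RRRRRUUR
Fold: move[2]->D => RRDRRUUR (positions: [(0, 0), (1, 0), (2, 0), (2, -1), (3, -1), (4, -1), (4, 0), (4, 1), (5, 1)])
Fold: move[3]->D => RRDDRUUR (positions: [(0, 0), (1, 0), (2, 0), (2, -1), (2, -2), (3, -2), (3, -1), (3, 0), (4, 0)])
Fold: move[0]->D => DRDDRUUR (positions: [(0, 0), (0, -1), (1, -1), (1, -2), (1, -3), (2, -3), (2, -2), (2, -1), (3, -1)])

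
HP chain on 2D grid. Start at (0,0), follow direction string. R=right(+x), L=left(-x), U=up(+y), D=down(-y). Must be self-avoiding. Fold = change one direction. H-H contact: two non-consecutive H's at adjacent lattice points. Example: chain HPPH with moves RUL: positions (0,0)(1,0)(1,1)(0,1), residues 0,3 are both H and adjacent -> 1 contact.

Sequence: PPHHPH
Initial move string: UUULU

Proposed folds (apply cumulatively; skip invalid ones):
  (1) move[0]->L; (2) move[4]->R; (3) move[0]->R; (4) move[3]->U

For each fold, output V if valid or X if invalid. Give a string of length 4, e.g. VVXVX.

Initial: UUULU -> [(0, 0), (0, 1), (0, 2), (0, 3), (-1, 3), (-1, 4)]
Fold 1: move[0]->L => LUULU VALID
Fold 2: move[4]->R => LUULR INVALID (collision), skipped
Fold 3: move[0]->R => RUULU VALID
Fold 4: move[3]->U => RUUUU VALID

Answer: VXVV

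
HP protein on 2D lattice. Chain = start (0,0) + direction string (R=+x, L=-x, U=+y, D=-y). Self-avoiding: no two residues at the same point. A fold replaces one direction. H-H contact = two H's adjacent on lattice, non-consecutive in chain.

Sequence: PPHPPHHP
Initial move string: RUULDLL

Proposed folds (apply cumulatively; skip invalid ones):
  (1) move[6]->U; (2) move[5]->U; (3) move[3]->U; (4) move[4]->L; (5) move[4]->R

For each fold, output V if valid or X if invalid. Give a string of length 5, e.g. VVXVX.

Answer: VXXVX

Derivation:
Initial: RUULDLL -> [(0, 0), (1, 0), (1, 1), (1, 2), (0, 2), (0, 1), (-1, 1), (-2, 1)]
Fold 1: move[6]->U => RUULDLU VALID
Fold 2: move[5]->U => RUULDUU INVALID (collision), skipped
Fold 3: move[3]->U => RUUUDLU INVALID (collision), skipped
Fold 4: move[4]->L => RUULLLU VALID
Fold 5: move[4]->R => RUULRLU INVALID (collision), skipped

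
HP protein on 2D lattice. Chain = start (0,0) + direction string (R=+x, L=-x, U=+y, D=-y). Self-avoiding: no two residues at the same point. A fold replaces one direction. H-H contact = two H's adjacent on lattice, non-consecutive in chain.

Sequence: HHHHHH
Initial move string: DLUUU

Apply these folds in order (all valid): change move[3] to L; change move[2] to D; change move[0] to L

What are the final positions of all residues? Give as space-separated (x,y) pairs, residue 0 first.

Answer: (0,0) (-1,0) (-2,0) (-2,-1) (-3,-1) (-3,0)

Derivation:
Initial moves: DLUUU
Fold: move[3]->L => DLULU (positions: [(0, 0), (0, -1), (-1, -1), (-1, 0), (-2, 0), (-2, 1)])
Fold: move[2]->D => DLDLU (positions: [(0, 0), (0, -1), (-1, -1), (-1, -2), (-2, -2), (-2, -1)])
Fold: move[0]->L => LLDLU (positions: [(0, 0), (-1, 0), (-2, 0), (-2, -1), (-3, -1), (-3, 0)])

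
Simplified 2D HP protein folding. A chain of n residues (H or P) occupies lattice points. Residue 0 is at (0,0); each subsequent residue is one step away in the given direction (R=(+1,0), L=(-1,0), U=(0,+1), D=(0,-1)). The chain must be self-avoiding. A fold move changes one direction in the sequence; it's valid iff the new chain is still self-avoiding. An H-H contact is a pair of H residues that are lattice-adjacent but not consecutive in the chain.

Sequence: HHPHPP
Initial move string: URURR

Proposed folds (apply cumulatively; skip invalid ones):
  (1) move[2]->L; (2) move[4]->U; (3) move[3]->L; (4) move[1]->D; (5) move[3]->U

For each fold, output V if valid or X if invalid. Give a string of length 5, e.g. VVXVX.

Answer: XVVXV

Derivation:
Initial: URURR -> [(0, 0), (0, 1), (1, 1), (1, 2), (2, 2), (3, 2)]
Fold 1: move[2]->L => URLRR INVALID (collision), skipped
Fold 2: move[4]->U => URURU VALID
Fold 3: move[3]->L => URULU VALID
Fold 4: move[1]->D => UDULU INVALID (collision), skipped
Fold 5: move[3]->U => URUUU VALID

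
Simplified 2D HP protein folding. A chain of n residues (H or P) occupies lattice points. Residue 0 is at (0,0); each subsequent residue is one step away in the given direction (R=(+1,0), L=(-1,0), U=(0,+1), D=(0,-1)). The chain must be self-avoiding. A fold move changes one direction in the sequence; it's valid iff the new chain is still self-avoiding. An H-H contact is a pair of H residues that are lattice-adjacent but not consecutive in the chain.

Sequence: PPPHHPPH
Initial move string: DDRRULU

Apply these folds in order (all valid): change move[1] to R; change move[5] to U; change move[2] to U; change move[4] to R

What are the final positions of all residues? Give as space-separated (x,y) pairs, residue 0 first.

Answer: (0,0) (0,-1) (1,-1) (1,0) (2,0) (3,0) (3,1) (3,2)

Derivation:
Initial moves: DDRRULU
Fold: move[1]->R => DRRRULU (positions: [(0, 0), (0, -1), (1, -1), (2, -1), (3, -1), (3, 0), (2, 0), (2, 1)])
Fold: move[5]->U => DRRRUUU (positions: [(0, 0), (0, -1), (1, -1), (2, -1), (3, -1), (3, 0), (3, 1), (3, 2)])
Fold: move[2]->U => DRURUUU (positions: [(0, 0), (0, -1), (1, -1), (1, 0), (2, 0), (2, 1), (2, 2), (2, 3)])
Fold: move[4]->R => DRURRUU (positions: [(0, 0), (0, -1), (1, -1), (1, 0), (2, 0), (3, 0), (3, 1), (3, 2)])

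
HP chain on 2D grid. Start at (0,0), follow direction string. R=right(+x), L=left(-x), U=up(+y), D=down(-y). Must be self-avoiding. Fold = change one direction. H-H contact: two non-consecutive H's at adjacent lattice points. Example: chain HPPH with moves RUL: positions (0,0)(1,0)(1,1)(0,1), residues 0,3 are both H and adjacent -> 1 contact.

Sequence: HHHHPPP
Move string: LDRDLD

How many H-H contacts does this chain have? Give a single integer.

Positions: [(0, 0), (-1, 0), (-1, -1), (0, -1), (0, -2), (-1, -2), (-1, -3)]
H-H contact: residue 0 @(0,0) - residue 3 @(0, -1)

Answer: 1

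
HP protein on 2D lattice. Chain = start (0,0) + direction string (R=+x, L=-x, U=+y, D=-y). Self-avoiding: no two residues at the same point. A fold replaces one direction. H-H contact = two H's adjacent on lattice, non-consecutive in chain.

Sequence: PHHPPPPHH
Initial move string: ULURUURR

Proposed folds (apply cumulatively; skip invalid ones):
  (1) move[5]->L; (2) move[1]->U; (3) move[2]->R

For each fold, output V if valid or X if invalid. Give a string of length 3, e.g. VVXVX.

Answer: XVV

Derivation:
Initial: ULURUURR -> [(0, 0), (0, 1), (-1, 1), (-1, 2), (0, 2), (0, 3), (0, 4), (1, 4), (2, 4)]
Fold 1: move[5]->L => ULURULRR INVALID (collision), skipped
Fold 2: move[1]->U => UUURUURR VALID
Fold 3: move[2]->R => UURRUURR VALID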